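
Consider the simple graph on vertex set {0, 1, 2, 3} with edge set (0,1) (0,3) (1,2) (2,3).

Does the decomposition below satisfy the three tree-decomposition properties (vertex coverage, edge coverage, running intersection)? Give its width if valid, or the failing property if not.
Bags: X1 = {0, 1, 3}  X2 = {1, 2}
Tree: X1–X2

A tree decomposition must satisfy three properties: every vertex lies in some bag; for every edge, both endpoints lie together in some bag; and for every vertex, the bags containing it form a connected subtree. Here edge (3,2) lies in no bag, so the decomposition is invalid.

No — edge (3,2) lies in no bag.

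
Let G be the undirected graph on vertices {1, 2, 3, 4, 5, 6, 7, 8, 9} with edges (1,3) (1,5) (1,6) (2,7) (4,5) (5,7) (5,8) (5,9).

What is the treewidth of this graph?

A width-1 tree decomposition is:
Bags: B1 = {1, 5}  B2 = {1, 3}  B3 = {5, 7}  B4 = {5, 8}  B5 = {1, 6}  B6 = {2, 7}  B7 = {5, 9}  B8 = {4, 5}
Tree: B1–B2, B1–B3, B1–B4, B1–B5, B3–B6, B3–B7, B1–B8
The largest bag has 2 vertices, giving width 1; this decomposition certifies tw(G) ≤ 1. Since G has at least one edge (e.g. 1–5), it is not an edgeless graph, so tw(G) ≥ 1. The upper and lower bounds meet at 1, so that is the treewidth.

1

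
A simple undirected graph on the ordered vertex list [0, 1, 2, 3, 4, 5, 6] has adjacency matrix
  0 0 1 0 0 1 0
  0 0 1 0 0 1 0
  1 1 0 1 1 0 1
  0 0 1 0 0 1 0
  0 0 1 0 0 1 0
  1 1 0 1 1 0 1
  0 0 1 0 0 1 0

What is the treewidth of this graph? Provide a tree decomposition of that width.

Treewidth 2.
One optimal decomposition is:
Bags: B1 = {2, 3, 5}  B2 = {1, 2, 5}  B3 = {2, 5, 6}  B4 = {2, 4, 5}  B5 = {0, 2, 5}
Tree: B1–B2, B2–B3, B3–B4, B4–B5

Each bag holds 3 vertices, so the decomposition has width 2, which upper-bounds the treewidth. The edges 5–3–2–1–5 form a cycle, so G is not a tree and its treewidth is at least 2. The upper and lower bounds meet at 2, so that is the treewidth.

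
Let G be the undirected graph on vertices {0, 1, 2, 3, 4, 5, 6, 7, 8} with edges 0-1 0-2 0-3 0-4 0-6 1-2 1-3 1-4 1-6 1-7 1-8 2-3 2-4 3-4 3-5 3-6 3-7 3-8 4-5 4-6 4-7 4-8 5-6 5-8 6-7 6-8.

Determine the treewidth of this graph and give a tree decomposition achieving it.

Treewidth 4.
Bags: B1 = {0, 1, 3, 4, 6}  B2 = {0, 1, 2, 3, 4}  B3 = {1, 3, 4, 6, 8}  B4 = {1, 3, 4, 6, 7}  B5 = {3, 4, 5, 6, 8}
Tree: B1–B2, B1–B3, B3–B4, B3–B5

Each bag holds 5 vertices, so the decomposition has width 4, which upper-bounds the treewidth. On the other hand G contains the 5-clique {0, 1, 2, 3, 4}. A clique must lie in a single bag of any decomposition, so no decomposition can have width below 4. Hence tw(G) = 4 exactly.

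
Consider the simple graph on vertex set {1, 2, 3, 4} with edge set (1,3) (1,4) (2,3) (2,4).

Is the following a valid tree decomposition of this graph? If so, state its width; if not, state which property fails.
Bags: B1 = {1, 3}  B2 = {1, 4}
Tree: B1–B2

No — vertex 2 appears in no bag.

A tree decomposition must satisfy three properties: every vertex lies in some bag; for every edge, both endpoints lie together in some bag; and for every vertex, the bags containing it form a connected subtree. Here vertex 2 appears in no bag, so the decomposition is invalid.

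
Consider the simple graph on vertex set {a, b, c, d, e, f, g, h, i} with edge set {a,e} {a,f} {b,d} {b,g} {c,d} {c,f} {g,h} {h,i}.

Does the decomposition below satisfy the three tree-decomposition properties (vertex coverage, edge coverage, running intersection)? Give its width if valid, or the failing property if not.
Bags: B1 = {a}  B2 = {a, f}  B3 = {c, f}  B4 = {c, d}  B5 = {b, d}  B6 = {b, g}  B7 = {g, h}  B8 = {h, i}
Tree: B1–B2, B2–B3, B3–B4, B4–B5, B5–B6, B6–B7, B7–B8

No — vertex e appears in no bag.

A tree decomposition must satisfy three properties: every vertex lies in some bag; for every edge, both endpoints lie together in some bag; and for every vertex, the bags containing it form a connected subtree. Here vertex e appears in no bag, so the decomposition is invalid.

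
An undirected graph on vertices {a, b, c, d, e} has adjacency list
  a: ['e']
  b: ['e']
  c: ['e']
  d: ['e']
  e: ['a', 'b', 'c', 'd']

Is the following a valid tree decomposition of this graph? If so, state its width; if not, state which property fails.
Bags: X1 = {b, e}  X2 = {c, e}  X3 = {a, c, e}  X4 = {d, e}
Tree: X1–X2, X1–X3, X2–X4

No — bags containing vertex c are not connected in the tree.

A tree decomposition must satisfy three properties: every vertex lies in some bag; for every edge, both endpoints lie together in some bag; and for every vertex, the bags containing it form a connected subtree. Here bags containing vertex c are not connected in the tree, so the decomposition is invalid.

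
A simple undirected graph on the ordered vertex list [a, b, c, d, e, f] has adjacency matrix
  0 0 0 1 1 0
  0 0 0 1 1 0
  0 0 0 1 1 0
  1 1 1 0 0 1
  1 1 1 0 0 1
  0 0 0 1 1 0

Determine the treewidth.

A width-2 tree decomposition is:
Bags: B1 = {d, e, f}  B2 = {b, d, e}  B3 = {c, d, e}  B4 = {a, d, e}
Tree: B1–B2, B2–B3, B3–B4
Every bag has size at most 3, so the width is 3 − 1 = 2 and tw(G) ≤ 2. Since e–f–d–b–e is a cycle in G, G is not acyclic. Forests are exactly the graphs of treewidth ≤ 1, so tw(G) ≥ 2. Hence tw(G) = 2 exactly.

2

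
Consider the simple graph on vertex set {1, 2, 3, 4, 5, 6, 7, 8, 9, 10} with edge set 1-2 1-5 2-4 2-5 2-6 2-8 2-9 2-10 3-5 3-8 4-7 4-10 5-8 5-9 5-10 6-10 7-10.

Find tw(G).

2

A width-2 tree decomposition is:
Bags: B1 = {2, 5, 8}  B2 = {2, 5, 9}  B3 = {2, 5, 10}  B4 = {2, 4, 10}  B5 = {4, 7, 10}  B6 = {2, 6, 10}  B7 = {3, 5, 8}  B8 = {1, 2, 5}
Tree: B1–B2, B1–B3, B3–B4, B4–B5, B3–B6, B1–B7, B2–B8
Each bag holds 3 vertices, so the decomposition has width 2, which upper-bounds the treewidth. Conversely, {2, 4, 10} is a clique of size 3, and the vertices of any clique must share a bag in every tree decomposition; so some bag has ≥ 3 vertices and tw(G) ≥ 2. Hence tw(G) = 2 exactly.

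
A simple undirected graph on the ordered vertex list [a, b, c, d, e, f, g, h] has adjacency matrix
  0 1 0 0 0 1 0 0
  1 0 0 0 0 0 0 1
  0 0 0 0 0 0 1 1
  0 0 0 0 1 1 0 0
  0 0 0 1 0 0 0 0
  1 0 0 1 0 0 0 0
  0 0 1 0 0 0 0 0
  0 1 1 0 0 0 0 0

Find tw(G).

A width-1 tree decomposition is:
Bags: B1 = {c, g}  B2 = {c, h}  B3 = {b, h}  B4 = {a, b}  B5 = {a, f}  B6 = {d, f}  B7 = {d, e}
Tree: B1–B2, B2–B3, B3–B4, B4–B5, B5–B6, B6–B7
Every bag has size at most 2, so the width is 2 − 1 = 1 and tw(G) ≤ 1. Since G has at least one edge (e.g. g–c), it is not an edgeless graph, so tw(G) ≥ 1. Combining the bounds, tw(G) = 1.

1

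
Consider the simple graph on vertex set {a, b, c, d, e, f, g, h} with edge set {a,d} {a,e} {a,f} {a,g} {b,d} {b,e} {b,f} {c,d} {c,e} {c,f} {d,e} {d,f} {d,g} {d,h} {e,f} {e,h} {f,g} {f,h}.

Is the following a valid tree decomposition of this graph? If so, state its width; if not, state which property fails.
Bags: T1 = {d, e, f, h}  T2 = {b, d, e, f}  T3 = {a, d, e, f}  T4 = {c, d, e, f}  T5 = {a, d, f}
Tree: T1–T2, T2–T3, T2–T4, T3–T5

No — vertex g appears in no bag.

A tree decomposition must satisfy three properties: every vertex lies in some bag; for every edge, both endpoints lie together in some bag; and for every vertex, the bags containing it form a connected subtree. Here vertex g appears in no bag, so the decomposition is invalid.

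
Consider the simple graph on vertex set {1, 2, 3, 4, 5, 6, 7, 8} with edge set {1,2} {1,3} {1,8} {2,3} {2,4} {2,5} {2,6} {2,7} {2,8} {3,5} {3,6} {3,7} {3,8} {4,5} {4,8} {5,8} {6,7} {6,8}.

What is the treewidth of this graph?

A width-3 tree decomposition is:
Bags: B1 = {2, 3, 6, 7}  B2 = {2, 3, 6, 8}  B3 = {2, 3, 5, 8}  B4 = {1, 2, 3, 8}  B5 = {2, 4, 5, 8}
Tree: B1–B2, B2–B3, B2–B4, B3–B5
Each bag holds 4 vertices, so the decomposition has width 3, which upper-bounds the treewidth. On the other hand G contains the 4-clique {1, 2, 3, 8}. A clique must lie in a single bag of any decomposition, so no decomposition can have width below 3. Therefore the treewidth is 3.

3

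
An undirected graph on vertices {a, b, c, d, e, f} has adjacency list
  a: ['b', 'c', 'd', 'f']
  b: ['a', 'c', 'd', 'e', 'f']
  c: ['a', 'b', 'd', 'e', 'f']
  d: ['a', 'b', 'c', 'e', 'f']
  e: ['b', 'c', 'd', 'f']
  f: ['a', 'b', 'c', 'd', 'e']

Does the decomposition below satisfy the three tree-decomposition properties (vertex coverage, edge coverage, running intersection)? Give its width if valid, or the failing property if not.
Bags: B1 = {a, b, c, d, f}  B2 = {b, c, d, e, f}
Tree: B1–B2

Yes; width 4.

Every vertex of G appears in some bag (union = {a, b, c, d, e, f}); every edge is covered by a bag; and for each vertex v the set of bags containing v is connected in the bag tree. The decomposition is therefore valid. The largest bag has 5 vertices, so the width is 4.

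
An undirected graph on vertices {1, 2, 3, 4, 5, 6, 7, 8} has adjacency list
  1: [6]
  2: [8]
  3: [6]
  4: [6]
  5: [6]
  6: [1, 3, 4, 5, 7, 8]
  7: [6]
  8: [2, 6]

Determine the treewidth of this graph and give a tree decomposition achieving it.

Each bag holds 2 vertices, so the decomposition has width 1, which upper-bounds the treewidth. G has an edge, so its treewidth is at least 1. The upper and lower bounds meet at 1, so that is the treewidth.

Treewidth 1.
One optimal decomposition is:
Bags: B1 = {6, 7}  B2 = {5, 6}  B3 = {3, 6}  B4 = {6, 8}  B5 = {1, 6}  B6 = {4, 6}  B7 = {2, 8}
Tree: B1–B2, B2–B3, B3–B4, B1–B5, B4–B6, B4–B7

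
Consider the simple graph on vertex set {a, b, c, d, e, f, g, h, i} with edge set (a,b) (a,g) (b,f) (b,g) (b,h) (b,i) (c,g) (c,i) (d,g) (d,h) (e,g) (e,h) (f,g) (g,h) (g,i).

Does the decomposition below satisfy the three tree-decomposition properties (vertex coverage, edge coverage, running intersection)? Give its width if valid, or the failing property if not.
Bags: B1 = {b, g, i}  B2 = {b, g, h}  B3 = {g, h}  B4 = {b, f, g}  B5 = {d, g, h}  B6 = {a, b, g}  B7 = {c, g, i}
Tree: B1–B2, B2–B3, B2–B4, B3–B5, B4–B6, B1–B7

No — vertex e appears in no bag.

A tree decomposition must satisfy three properties: every vertex lies in some bag; for every edge, both endpoints lie together in some bag; and for every vertex, the bags containing it form a connected subtree. Here vertex e appears in no bag, so the decomposition is invalid.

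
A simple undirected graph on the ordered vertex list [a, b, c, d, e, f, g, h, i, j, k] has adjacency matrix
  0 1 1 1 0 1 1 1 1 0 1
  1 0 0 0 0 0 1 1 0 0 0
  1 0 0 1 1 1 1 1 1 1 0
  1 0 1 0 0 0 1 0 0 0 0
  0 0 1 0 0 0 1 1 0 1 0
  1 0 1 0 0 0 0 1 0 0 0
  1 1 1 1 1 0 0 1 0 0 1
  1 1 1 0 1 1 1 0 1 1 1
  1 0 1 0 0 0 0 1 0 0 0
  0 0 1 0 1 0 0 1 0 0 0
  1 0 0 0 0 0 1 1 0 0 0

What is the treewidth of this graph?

A width-3 tree decomposition is:
Bags: B1 = {a, c, g, h}  B2 = {a, c, h, i}  B3 = {a, c, f, h}  B4 = {a, c, d, g}  B5 = {a, g, h, k}  B6 = {a, b, g, h}  B7 = {c, e, g, h}  B8 = {c, e, h, j}
Tree: B1–B2, B1–B3, B1–B4, B1–B5, B5–B6, B1–B7, B7–B8
Every bag has size at most 4, so the width is 4 − 1 = 3 and tw(G) ≤ 3. For the lower bound, the 4 vertices {a, c, d, g} are pairwise adjacent, and any tree decomposition puts a clique entirely inside one bag — forcing width ≥ 3. The upper and lower bounds meet at 3, so that is the treewidth.

3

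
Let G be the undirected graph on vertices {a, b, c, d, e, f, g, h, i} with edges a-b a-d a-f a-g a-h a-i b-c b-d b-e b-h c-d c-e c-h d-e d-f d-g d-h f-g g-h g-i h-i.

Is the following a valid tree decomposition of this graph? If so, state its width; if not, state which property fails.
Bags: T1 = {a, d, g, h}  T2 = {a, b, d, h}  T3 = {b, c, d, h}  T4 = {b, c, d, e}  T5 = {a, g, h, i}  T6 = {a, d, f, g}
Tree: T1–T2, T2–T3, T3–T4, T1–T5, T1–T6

Every vertex of G appears in some bag (union = {a, b, c, d, e, f, g, h, i}); every edge is covered by a bag; and for each vertex v the set of bags containing v is connected in the bag tree. The decomposition is therefore valid. The largest bag has 4 vertices, so the width is 3.

Yes; width 3.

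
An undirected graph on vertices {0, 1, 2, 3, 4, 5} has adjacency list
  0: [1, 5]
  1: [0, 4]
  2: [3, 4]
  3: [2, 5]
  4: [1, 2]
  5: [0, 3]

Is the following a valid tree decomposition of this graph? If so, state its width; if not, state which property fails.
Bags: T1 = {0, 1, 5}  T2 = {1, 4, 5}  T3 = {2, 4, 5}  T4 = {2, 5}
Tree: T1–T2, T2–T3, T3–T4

No — vertex 3 appears in no bag.

A tree decomposition must satisfy three properties: every vertex lies in some bag; for every edge, both endpoints lie together in some bag; and for every vertex, the bags containing it form a connected subtree. Here vertex 3 appears in no bag, so the decomposition is invalid.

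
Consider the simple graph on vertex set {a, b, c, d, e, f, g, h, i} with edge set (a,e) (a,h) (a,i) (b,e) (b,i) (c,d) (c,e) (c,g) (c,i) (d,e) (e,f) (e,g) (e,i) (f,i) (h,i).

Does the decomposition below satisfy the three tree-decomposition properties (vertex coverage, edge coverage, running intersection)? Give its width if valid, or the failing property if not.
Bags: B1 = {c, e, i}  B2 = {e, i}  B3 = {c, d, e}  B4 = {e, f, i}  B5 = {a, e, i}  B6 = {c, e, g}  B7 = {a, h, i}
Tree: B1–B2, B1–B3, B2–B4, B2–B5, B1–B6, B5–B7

A tree decomposition must satisfy three properties: every vertex lies in some bag; for every edge, both endpoints lie together in some bag; and for every vertex, the bags containing it form a connected subtree. Here vertex b appears in no bag, so the decomposition is invalid.

No — vertex b appears in no bag.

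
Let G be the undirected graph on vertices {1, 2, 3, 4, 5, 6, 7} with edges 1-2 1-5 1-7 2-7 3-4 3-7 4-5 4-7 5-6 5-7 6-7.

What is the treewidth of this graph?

A width-2 tree decomposition is:
Bags: B1 = {1, 5, 7}  B2 = {1, 2, 7}  B3 = {4, 5, 7}  B4 = {5, 6, 7}  B5 = {3, 4, 7}
Tree: B1–B2, B1–B3, B1–B4, B3–B5
The largest bag has 3 vertices, giving width 2; this decomposition certifies tw(G) ≤ 2. On the other hand G contains the 3-clique {1, 2, 7}. A clique must lie in a single bag of any decomposition, so no decomposition can have width below 2. Combining the bounds, tw(G) = 2.

2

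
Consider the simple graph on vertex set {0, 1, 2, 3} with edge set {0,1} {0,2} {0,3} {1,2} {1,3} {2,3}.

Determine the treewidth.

3

A width-3 tree decomposition is:
Bags: B1 = {0, 1, 2, 3}
Tree: (single bag)
With just one bag of size 4, the width is 4 − 1 = 3, so tw(G) ≤ 3. For the lower bound, the 4 vertices {0, 1, 2, 3} are pairwise adjacent, and any tree decomposition puts a clique entirely inside one bag — forcing width ≥ 3. Combining the bounds, tw(G) = 3.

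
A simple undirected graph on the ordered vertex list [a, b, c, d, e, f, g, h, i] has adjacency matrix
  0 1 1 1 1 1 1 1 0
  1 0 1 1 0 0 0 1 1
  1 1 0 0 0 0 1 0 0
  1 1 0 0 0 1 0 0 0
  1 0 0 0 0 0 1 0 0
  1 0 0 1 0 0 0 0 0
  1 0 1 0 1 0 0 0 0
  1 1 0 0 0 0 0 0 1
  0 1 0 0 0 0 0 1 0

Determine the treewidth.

A width-2 tree decomposition is:
Bags: B1 = {a, b, d}  B2 = {a, d, f}  B3 = {a, b, c}  B4 = {a, c, g}  B5 = {a, b, h}  B6 = {a, e, g}  B7 = {b, h, i}
Tree: B1–B2, B1–B3, B3–B4, B3–B5, B4–B6, B5–B7
Each bag holds 3 vertices, so the decomposition has width 2, which upper-bounds the treewidth. Conversely, {a, e, g} is a clique of size 3, and the vertices of any clique must share a bag in every tree decomposition; so some bag has ≥ 3 vertices and tw(G) ≥ 2. Hence tw(G) = 2 exactly.

2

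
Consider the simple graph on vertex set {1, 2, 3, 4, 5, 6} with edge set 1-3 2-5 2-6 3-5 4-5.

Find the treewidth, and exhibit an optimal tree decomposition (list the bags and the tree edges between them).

Treewidth 1.
Bags: B1 = {2, 5}  B2 = {3, 5}  B3 = {1, 3}  B4 = {4, 5}  B5 = {2, 6}
Tree: B1–B2, B2–B3, B1–B4, B1–B5

Each bag holds 2 vertices, so the decomposition has width 1, which upper-bounds the treewidth. Since G has at least one edge (e.g. 2–5), it is not an edgeless graph, so tw(G) ≥ 1. Hence tw(G) = 1 exactly.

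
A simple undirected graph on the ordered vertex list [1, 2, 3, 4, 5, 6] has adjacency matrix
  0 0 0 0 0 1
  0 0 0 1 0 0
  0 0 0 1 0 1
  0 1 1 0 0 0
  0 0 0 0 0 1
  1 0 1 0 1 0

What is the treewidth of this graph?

1

A width-1 tree decomposition is:
Bags: B1 = {3, 4}  B2 = {2, 4}  B3 = {3, 6}  B4 = {1, 6}  B5 = {5, 6}
Tree: B1–B2, B1–B3, B3–B4, B3–B5
Every bag has size at most 2, so the width is 2 − 1 = 1 and tw(G) ≤ 1. Since G has at least one edge (e.g. 3–4), it is not an edgeless graph, so tw(G) ≥ 1. Combining the bounds, tw(G) = 1.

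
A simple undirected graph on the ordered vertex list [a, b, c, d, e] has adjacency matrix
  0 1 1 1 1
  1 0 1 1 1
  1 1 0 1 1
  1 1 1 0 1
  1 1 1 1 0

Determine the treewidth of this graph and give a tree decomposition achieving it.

Treewidth 4.
Bags: B1 = {a, b, c, d, e}
Tree: (single bag)

With just one bag of size 5, the width is 5 − 1 = 4, so tw(G) ≤ 4. For the lower bound, the 5 vertices {a, b, c, d, e} are pairwise adjacent, and any tree decomposition puts a clique entirely inside one bag — forcing width ≥ 4. The upper and lower bounds meet at 4, so that is the treewidth.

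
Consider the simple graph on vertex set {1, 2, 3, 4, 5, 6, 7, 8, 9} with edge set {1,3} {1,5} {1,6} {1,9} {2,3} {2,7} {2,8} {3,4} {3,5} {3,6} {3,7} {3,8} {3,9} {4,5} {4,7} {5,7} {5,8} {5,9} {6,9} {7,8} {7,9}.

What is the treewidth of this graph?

3

A width-3 tree decomposition is:
Bags: B1 = {3, 5, 7, 8}  B2 = {3, 5, 7, 9}  B3 = {2, 3, 7, 8}  B4 = {1, 3, 5, 9}  B5 = {1, 3, 6, 9}  B6 = {3, 4, 5, 7}
Tree: B1–B2, B1–B3, B2–B4, B4–B5, B2–B6
Every bag has size at most 4, so the width is 4 − 1 = 3 and tw(G) ≤ 3. Conversely, {2, 3, 7, 8} is a clique of size 4, and the vertices of any clique must share a bag in every tree decomposition; so some bag has ≥ 4 vertices and tw(G) ≥ 3. Therefore the treewidth is 3.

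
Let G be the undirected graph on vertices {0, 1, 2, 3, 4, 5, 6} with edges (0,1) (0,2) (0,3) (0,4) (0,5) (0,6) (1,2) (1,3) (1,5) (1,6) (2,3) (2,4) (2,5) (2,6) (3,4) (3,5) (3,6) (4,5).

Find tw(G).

A width-4 tree decomposition is:
Bags: B1 = {0, 2, 3, 4, 5}  B2 = {0, 1, 2, 3, 5}  B3 = {0, 1, 2, 3, 6}
Tree: B1–B2, B2–B3
Each bag holds 5 vertices, so the decomposition has width 4, which upper-bounds the treewidth. Conversely, {0, 1, 2, 3, 5} is a clique of size 5, and the vertices of any clique must share a bag in every tree decomposition; so some bag has ≥ 5 vertices and tw(G) ≥ 4. Hence tw(G) = 4 exactly.

4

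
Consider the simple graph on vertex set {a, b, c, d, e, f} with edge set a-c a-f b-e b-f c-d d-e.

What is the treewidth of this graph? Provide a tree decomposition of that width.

Treewidth 2.
Bags: B1 = {a, c, f}  B2 = {b, c, f}  B3 = {b, c, e}  B4 = {c, d, e}
Tree: B1–B2, B2–B3, B3–B4

Each bag holds 3 vertices, so the decomposition has width 2, which upper-bounds the treewidth. For the lower bound, G contains the cycle c–a–f–b–e–d–c, so G is not a forest; only forests have treewidth ≤ 1, hence tw(G) ≥ 2. The upper and lower bounds meet at 2, so that is the treewidth.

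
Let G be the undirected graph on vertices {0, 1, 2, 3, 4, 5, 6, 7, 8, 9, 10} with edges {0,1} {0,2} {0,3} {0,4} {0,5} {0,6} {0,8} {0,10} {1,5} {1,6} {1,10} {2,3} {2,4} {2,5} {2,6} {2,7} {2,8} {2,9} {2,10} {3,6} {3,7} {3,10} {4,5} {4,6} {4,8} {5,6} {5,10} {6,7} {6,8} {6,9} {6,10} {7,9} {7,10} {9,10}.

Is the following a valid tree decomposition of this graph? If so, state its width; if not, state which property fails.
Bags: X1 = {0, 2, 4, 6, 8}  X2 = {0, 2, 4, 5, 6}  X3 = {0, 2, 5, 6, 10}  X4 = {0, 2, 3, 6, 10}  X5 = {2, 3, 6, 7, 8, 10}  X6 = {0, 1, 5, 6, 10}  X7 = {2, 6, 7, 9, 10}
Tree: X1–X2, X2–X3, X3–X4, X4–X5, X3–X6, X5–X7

No — bags containing vertex 8 are not connected in the tree.

A tree decomposition must satisfy three properties: every vertex lies in some bag; for every edge, both endpoints lie together in some bag; and for every vertex, the bags containing it form a connected subtree. Here bags containing vertex 8 are not connected in the tree, so the decomposition is invalid.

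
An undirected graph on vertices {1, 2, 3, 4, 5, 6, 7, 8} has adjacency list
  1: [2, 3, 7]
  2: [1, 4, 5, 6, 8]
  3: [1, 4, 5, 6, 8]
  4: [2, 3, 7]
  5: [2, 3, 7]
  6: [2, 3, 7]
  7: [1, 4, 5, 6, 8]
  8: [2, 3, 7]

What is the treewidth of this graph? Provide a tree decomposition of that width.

Treewidth 3.
One such decomposition:
Bags: B1 = {2, 3, 5, 7}  B2 = {2, 3, 6, 7}  B3 = {1, 2, 3, 7}  B4 = {2, 3, 7, 8}  B5 = {2, 3, 4, 7}
Tree: B1–B2, B2–B3, B3–B4, B4–B5

Each bag holds 4 vertices, so the decomposition has width 3, which upper-bounds the treewidth. For the lower bound: the 4 vertex sets {3,5}, {6,7}, {2}, {1} are disjoint, each induces a connected subgraph, and every pair is joined by at least one edge of G. Contracting each set to a single vertex therefore yields K_{4} as a minor, and since treewidth is minor-monotone, tw(G) ≥ tw(K_{4}) = 3. The upper and lower bounds meet at 3, so that is the treewidth.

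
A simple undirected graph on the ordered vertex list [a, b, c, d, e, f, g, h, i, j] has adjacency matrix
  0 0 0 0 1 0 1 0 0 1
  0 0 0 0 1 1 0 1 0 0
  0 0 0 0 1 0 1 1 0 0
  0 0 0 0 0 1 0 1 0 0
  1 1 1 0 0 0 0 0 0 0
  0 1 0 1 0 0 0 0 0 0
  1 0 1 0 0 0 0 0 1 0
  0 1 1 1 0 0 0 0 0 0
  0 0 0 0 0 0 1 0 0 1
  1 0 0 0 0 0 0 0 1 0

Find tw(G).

2

A width-2 tree decomposition is:
Bags: B1 = {a, i, j}  B2 = {a, g, i}  B3 = {a, e, g}  B4 = {c, e, g}  B5 = {b, c, e}  B6 = {b, c, h}  B7 = {b, f, h}  B8 = {d, f, h}
Tree: B1–B2, B2–B3, B3–B4, B4–B5, B5–B6, B6–B7, B7–B8
The largest bag has 3 vertices, giving width 2; this decomposition certifies tw(G) ≤ 2. Since j–i–g–a–j is a cycle in G, G is not acyclic. Forests are exactly the graphs of treewidth ≤ 1, so tw(G) ≥ 2. The upper and lower bounds meet at 2, so that is the treewidth.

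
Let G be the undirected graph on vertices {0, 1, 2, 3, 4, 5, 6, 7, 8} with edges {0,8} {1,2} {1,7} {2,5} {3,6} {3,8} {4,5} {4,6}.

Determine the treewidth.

A width-1 tree decomposition is:
Bags: B1 = {0, 8}  B2 = {3, 8}  B3 = {3, 6}  B4 = {4, 6}  B5 = {4, 5}  B6 = {2, 5}  B7 = {1, 2}  B8 = {1, 7}
Tree: B1–B2, B2–B3, B3–B4, B4–B5, B5–B6, B6–B7, B7–B8
Each bag holds 2 vertices, so the decomposition has width 1, which upper-bounds the treewidth. G has an edge, so its treewidth is at least 1. Hence tw(G) = 1 exactly.

1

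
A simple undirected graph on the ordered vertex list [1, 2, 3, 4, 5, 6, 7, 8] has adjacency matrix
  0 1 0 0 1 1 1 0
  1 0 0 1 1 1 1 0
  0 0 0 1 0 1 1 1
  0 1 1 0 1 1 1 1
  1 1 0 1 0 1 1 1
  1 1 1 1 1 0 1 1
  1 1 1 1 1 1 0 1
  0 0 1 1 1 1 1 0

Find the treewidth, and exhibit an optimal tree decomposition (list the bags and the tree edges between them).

Treewidth 4.
One optimal decomposition is:
Bags: B1 = {4, 5, 6, 7, 8}  B2 = {2, 4, 5, 6, 7}  B3 = {3, 4, 6, 7, 8}  B4 = {1, 2, 5, 6, 7}
Tree: B1–B2, B1–B3, B2–B4

Each bag holds 5 vertices, so the decomposition has width 4, which upper-bounds the treewidth. On the other hand G contains the 5-clique {1, 2, 5, 6, 7}. A clique must lie in a single bag of any decomposition, so no decomposition can have width below 4. Hence tw(G) = 4 exactly.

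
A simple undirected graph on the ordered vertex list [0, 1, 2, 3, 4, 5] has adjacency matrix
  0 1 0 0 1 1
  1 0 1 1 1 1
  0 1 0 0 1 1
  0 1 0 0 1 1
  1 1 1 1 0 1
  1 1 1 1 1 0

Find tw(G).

3

A width-3 tree decomposition is:
Bags: B1 = {1, 2, 4, 5}  B2 = {1, 3, 4, 5}  B3 = {0, 1, 4, 5}
Tree: B1–B2, B2–B3
Each bag holds 4 vertices, so the decomposition has width 3, which upper-bounds the treewidth. Conversely, {0, 1, 4, 5} is a clique of size 4, and the vertices of any clique must share a bag in every tree decomposition; so some bag has ≥ 4 vertices and tw(G) ≥ 3. The upper and lower bounds meet at 3, so that is the treewidth.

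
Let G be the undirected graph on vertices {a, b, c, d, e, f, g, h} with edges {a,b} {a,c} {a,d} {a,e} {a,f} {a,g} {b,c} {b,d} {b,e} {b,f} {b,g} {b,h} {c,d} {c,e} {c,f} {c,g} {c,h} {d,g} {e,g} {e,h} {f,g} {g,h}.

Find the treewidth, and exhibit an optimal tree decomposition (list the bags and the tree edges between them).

Treewidth 4.
One such decomposition:
Bags: B1 = {a, b, c, e, g}  B2 = {a, b, c, d, g}  B3 = {a, b, c, f, g}  B4 = {b, c, e, g, h}
Tree: B1–B2, B2–B3, B1–B4

Each bag holds 5 vertices, so the decomposition has width 4, which upper-bounds the treewidth. On the other hand G contains the 5-clique {b, c, e, g, h}. A clique must lie in a single bag of any decomposition, so no decomposition can have width below 4. Therefore the treewidth is 4.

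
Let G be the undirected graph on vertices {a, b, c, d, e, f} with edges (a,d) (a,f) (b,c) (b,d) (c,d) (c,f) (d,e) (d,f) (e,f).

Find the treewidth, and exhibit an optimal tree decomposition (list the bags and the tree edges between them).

The largest bag has 3 vertices, giving width 2; this decomposition certifies tw(G) ≤ 2. For the lower bound, the 3 vertices {d, e, f} are pairwise adjacent, and any tree decomposition puts a clique entirely inside one bag — forcing width ≥ 2. The upper and lower bounds meet at 2, so that is the treewidth.

Treewidth 2.
Bags: B1 = {c, d, f}  B2 = {a, d, f}  B3 = {d, e, f}  B4 = {b, c, d}
Tree: B1–B2, B2–B3, B1–B4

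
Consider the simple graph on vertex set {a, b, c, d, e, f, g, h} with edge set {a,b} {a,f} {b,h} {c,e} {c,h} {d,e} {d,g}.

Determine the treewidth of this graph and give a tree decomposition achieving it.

Treewidth 1.
One optimal decomposition is:
Bags: B1 = {a, f}  B2 = {a, b}  B3 = {b, h}  B4 = {c, h}  B5 = {c, e}  B6 = {d, e}  B7 = {d, g}
Tree: B1–B2, B2–B3, B3–B4, B4–B5, B5–B6, B6–B7

Every bag has size at most 2, so the width is 2 − 1 = 1 and tw(G) ≤ 1. G has an edge, so its treewidth is at least 1. Combining the bounds, tw(G) = 1.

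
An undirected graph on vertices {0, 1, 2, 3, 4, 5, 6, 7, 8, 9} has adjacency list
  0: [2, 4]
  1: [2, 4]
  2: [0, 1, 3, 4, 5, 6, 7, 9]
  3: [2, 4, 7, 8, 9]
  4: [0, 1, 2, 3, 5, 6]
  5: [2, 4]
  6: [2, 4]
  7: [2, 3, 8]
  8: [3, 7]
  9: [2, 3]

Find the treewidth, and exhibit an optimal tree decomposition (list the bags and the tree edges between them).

The largest bag has 3 vertices, giving width 2; this decomposition certifies tw(G) ≤ 2. Conversely, {3, 7, 8} is a clique of size 3, and the vertices of any clique must share a bag in every tree decomposition; so some bag has ≥ 3 vertices and tw(G) ≥ 2. Therefore the treewidth is 2.

Treewidth 2.
One optimal decomposition is:
Bags: B1 = {2, 3, 4}  B2 = {2, 4, 6}  B3 = {2, 3, 7}  B4 = {0, 2, 4}  B5 = {2, 4, 5}  B6 = {3, 7, 8}  B7 = {1, 2, 4}  B8 = {2, 3, 9}
Tree: B1–B2, B1–B3, B1–B4, B1–B5, B3–B6, B5–B7, B1–B8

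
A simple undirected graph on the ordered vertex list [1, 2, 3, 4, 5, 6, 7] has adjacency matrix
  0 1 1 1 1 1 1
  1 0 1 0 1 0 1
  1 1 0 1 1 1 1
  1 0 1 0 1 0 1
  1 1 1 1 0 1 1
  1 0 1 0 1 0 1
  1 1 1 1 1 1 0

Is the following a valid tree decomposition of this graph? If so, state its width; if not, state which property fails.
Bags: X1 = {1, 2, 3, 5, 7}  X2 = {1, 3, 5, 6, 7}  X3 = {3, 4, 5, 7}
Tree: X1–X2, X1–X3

No — edge (1,4) lies in no bag.

A tree decomposition must satisfy three properties: every vertex lies in some bag; for every edge, both endpoints lie together in some bag; and for every vertex, the bags containing it form a connected subtree. Here edge (1,4) lies in no bag, so the decomposition is invalid.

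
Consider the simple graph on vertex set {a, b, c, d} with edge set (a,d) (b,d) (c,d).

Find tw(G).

1

A width-1 tree decomposition is:
Bags: B1 = {c, d}  B2 = {b, d}  B3 = {a, d}
Tree: B1–B2, B1–B3
Every bag has size at most 2, so the width is 2 − 1 = 1 and tw(G) ≤ 1. Any graph with an edge has treewidth ≥ 1, and G has the edge d–c. Combining the bounds, tw(G) = 1.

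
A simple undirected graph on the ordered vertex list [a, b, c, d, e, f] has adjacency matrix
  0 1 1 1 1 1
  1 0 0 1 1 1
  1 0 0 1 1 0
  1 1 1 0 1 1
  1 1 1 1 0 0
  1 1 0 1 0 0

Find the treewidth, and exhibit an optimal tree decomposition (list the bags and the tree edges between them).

Treewidth 3.
One optimal decomposition is:
Bags: B1 = {a, b, d, e}  B2 = {a, c, d, e}  B3 = {a, b, d, f}
Tree: B1–B2, B1–B3

Each bag holds 4 vertices, so the decomposition has width 3, which upper-bounds the treewidth. For the lower bound, the 4 vertices {a, c, d, e} are pairwise adjacent, and any tree decomposition puts a clique entirely inside one bag — forcing width ≥ 3. Hence tw(G) = 3 exactly.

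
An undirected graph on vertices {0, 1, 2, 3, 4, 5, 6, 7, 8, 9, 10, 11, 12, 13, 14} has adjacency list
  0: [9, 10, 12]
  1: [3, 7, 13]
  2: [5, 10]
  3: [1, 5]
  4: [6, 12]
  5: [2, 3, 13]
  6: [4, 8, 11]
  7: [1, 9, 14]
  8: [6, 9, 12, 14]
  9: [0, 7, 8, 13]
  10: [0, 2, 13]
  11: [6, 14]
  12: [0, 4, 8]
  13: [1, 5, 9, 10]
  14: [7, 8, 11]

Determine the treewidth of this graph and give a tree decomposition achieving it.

Treewidth 3.
Bags: B1 = {2, 3, 5, 10}  B2 = {3, 5, 10, 13}  B3 = {1, 3, 10, 13}  B4 = {0, 1, 10, 13}  B5 = {0, 1, 9, 13}  B6 = {0, 1, 7, 9}  B7 = {0, 7, 9, 12}  B8 = {7, 8, 9, 12}  B9 = {7, 8, 12, 14}  B10 = {4, 8, 12, 14}  B11 = {4, 6, 8, 14}  B12 = {4, 6, 11, 14}
Tree: B1–B2, B2–B3, B3–B4, B4–B5, B5–B6, B6–B7, B7–B8, B8–B9, B9–B10, B10–B11, B11–B12

Every bag has size at most 4, so the width is 4 − 1 = 3 and tw(G) ≤ 3. For the lower bound: the 4 vertex sets {2,3,5}, {10}, {13}, {0,1,7,9} are disjoint, each induces a connected subgraph, and every pair is joined by at least one edge of G. Contracting each set to a single vertex therefore yields K_{4} as a minor, and since treewidth is minor-monotone, tw(G) ≥ tw(K_{4}) = 3. Hence tw(G) = 3 exactly.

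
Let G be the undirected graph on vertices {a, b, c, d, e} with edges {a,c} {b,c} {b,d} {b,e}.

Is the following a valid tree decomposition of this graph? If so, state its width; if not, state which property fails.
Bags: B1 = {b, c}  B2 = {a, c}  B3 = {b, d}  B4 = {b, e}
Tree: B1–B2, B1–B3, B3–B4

Yes; width 1.

Every vertex of G appears in some bag (union = {a, b, c, d, e}); every edge is covered by a bag; and for each vertex v the set of bags containing v is connected in the bag tree. The decomposition is therefore valid. The largest bag has 2 vertices, so the width is 1.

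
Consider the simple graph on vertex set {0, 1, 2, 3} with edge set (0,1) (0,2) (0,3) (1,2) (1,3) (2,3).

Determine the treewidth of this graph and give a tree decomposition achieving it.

A single bag containing all 4 vertices is trivially a valid decomposition of width 3. Conversely, {0, 1, 2, 3} is a clique of size 4, and the vertices of any clique must share a bag in every tree decomposition; so some bag has ≥ 4 vertices and tw(G) ≥ 3. The upper and lower bounds meet at 3, so that is the treewidth.

Treewidth 3.
One such decomposition:
Bags: B1 = {0, 1, 2, 3}
Tree: (single bag)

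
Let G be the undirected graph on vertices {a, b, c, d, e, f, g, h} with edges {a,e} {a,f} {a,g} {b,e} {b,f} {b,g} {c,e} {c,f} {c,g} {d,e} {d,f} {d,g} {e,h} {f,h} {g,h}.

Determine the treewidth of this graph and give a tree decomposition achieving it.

The largest bag has 4 vertices, giving width 3; this decomposition certifies tw(G) ≤ 3. For the lower bound: the 4 vertex sets {d,e}, {g,h}, {f}, {a} are disjoint, each induces a connected subgraph, and every pair is joined by at least one edge of G. Contracting each set to a single vertex therefore yields K_{4} as a minor, and since treewidth is minor-monotone, tw(G) ≥ tw(K_{4}) = 3. The upper and lower bounds meet at 3, so that is the treewidth.

Treewidth 3.
One such decomposition:
Bags: B1 = {d, e, f, g}  B2 = {e, f, g, h}  B3 = {a, e, f, g}  B4 = {c, e, f, g}  B5 = {b, e, f, g}
Tree: B1–B2, B2–B3, B3–B4, B4–B5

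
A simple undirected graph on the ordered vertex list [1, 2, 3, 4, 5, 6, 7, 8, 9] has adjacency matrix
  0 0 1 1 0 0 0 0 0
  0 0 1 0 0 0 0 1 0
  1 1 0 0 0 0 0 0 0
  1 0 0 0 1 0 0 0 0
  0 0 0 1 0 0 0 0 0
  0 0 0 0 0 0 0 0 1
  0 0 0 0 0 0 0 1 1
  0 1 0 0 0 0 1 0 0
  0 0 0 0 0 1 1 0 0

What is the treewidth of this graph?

1

A width-1 tree decomposition is:
Bags: B1 = {4, 5}  B2 = {1, 4}  B3 = {1, 3}  B4 = {2, 3}  B5 = {2, 8}  B6 = {7, 8}  B7 = {7, 9}  B8 = {6, 9}
Tree: B1–B2, B2–B3, B3–B4, B4–B5, B5–B6, B6–B7, B7–B8
The largest bag has 2 vertices, giving width 1; this decomposition certifies tw(G) ≤ 1. G has an edge, so its treewidth is at least 1. Combining the bounds, tw(G) = 1.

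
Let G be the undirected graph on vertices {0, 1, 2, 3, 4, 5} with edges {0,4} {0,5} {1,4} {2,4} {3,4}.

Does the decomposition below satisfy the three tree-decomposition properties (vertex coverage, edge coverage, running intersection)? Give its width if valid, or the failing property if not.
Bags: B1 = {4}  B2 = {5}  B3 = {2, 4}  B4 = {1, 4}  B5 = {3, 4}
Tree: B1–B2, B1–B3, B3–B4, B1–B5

A tree decomposition must satisfy three properties: every vertex lies in some bag; for every edge, both endpoints lie together in some bag; and for every vertex, the bags containing it form a connected subtree. Here vertex 0 appears in no bag, so the decomposition is invalid.

No — vertex 0 appears in no bag.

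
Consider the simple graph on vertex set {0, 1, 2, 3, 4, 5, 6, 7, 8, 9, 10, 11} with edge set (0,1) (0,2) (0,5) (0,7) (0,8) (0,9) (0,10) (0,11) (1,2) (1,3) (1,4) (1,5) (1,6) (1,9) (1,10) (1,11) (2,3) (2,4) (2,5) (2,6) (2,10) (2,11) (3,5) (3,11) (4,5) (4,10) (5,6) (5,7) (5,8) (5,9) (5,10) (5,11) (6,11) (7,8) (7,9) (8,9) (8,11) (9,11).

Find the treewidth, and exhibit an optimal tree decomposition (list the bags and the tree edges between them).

Treewidth 4.
One optimal decomposition is:
Bags: B1 = {0, 1, 2, 5, 11}  B2 = {0, 1, 5, 9, 11}  B3 = {0, 5, 8, 9, 11}  B4 = {1, 2, 3, 5, 11}  B5 = {0, 1, 2, 5, 10}  B6 = {1, 2, 5, 6, 11}  B7 = {0, 5, 7, 8, 9}  B8 = {1, 2, 4, 5, 10}
Tree: B1–B2, B2–B3, B1–B4, B1–B5, B1–B6, B3–B7, B5–B8

Every bag has size at most 5, so the width is 5 − 1 = 4 and tw(G) ≤ 4. On the other hand G contains the 5-clique {0, 5, 8, 9, 11}. A clique must lie in a single bag of any decomposition, so no decomposition can have width below 4. Combining the bounds, tw(G) = 4.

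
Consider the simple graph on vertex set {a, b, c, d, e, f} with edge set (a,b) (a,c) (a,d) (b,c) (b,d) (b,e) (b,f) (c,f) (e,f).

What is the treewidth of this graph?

A width-2 tree decomposition is:
Bags: B1 = {b, c, f}  B2 = {a, b, c}  B3 = {a, b, d}  B4 = {b, e, f}
Tree: B1–B2, B2–B3, B1–B4
Every bag has size at most 3, so the width is 3 − 1 = 2 and tw(G) ≤ 2. For the lower bound, the 3 vertices {a, b, d} are pairwise adjacent, and any tree decomposition puts a clique entirely inside one bag — forcing width ≥ 2. The upper and lower bounds meet at 2, so that is the treewidth.

2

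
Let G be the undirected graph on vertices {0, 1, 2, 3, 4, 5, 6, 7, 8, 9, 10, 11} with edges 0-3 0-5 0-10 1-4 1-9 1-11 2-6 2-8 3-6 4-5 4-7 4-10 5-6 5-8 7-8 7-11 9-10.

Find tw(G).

3

A width-3 tree decomposition is:
Bags: B1 = {1, 7, 9, 11}  B2 = {1, 4, 7, 9}  B3 = {4, 7, 9, 10}  B4 = {4, 7, 8, 10}  B5 = {4, 5, 8, 10}  B6 = {0, 5, 8, 10}  B7 = {0, 2, 5, 8}  B8 = {0, 2, 5, 6}  B9 = {0, 2, 3, 6}
Tree: B1–B2, B2–B3, B3–B4, B4–B5, B5–B6, B6–B7, B7–B8, B8–B9
The largest bag has 4 vertices, giving width 3; this decomposition certifies tw(G) ≤ 3. For the lower bound: the 4 vertex sets {1,9,11}, {7}, {4}, {0,5,8,10} are disjoint, each induces a connected subgraph, and every pair is joined by at least one edge of G. Contracting each set to a single vertex therefore yields K_{4} as a minor, and since treewidth is minor-monotone, tw(G) ≥ tw(K_{4}) = 3. Therefore the treewidth is 3.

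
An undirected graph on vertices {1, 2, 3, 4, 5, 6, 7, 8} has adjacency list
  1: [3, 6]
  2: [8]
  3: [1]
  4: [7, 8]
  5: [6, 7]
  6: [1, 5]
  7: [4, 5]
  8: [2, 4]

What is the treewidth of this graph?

A width-1 tree decomposition is:
Bags: B1 = {1, 3}  B2 = {1, 6}  B3 = {5, 6}  B4 = {5, 7}  B5 = {4, 7}  B6 = {4, 8}  B7 = {2, 8}
Tree: B1–B2, B2–B3, B3–B4, B4–B5, B5–B6, B6–B7
Every bag has size at most 2, so the width is 2 − 1 = 1 and tw(G) ≤ 1. Any graph with an edge has treewidth ≥ 1, and G has the edge 3–1. Therefore the treewidth is 1.

1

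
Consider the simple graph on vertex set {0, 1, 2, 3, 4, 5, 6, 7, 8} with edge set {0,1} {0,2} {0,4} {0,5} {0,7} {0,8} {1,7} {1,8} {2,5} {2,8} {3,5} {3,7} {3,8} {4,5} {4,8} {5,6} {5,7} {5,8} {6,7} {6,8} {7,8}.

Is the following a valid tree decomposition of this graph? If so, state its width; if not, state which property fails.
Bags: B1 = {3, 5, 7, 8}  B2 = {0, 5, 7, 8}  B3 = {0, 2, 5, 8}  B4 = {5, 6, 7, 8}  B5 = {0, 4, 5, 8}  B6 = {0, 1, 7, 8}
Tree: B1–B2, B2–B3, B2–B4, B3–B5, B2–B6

Every vertex of G appears in some bag (union = {0, 1, 2, 3, 4, 5, 6, 7, 8}); every edge is covered by a bag; and for each vertex v the set of bags containing v is connected in the bag tree. The decomposition is therefore valid. The largest bag has 4 vertices, so the width is 3.

Yes; width 3.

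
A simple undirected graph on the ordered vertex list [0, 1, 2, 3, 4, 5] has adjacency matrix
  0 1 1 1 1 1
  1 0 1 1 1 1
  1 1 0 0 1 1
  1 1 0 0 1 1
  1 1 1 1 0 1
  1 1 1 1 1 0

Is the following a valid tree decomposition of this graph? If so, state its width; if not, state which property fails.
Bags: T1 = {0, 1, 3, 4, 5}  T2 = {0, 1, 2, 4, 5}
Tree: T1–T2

Every vertex of G appears in some bag (union = {0, 1, 2, 3, 4, 5}); every edge is covered by a bag; and for each vertex v the set of bags containing v is connected in the bag tree. The decomposition is therefore valid. The largest bag has 5 vertices, so the width is 4.

Yes; width 4.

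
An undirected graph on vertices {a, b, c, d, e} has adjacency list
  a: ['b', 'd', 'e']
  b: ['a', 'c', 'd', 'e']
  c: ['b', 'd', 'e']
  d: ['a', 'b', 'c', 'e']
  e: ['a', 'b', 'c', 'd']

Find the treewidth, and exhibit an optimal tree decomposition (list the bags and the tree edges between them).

Treewidth 3.
One such decomposition:
Bags: B1 = {b, c, d, e}  B2 = {a, b, d, e}
Tree: B1–B2

Every bag has size at most 4, so the width is 4 − 1 = 3 and tw(G) ≤ 3. On the other hand G contains the 4-clique {b, c, d, e}. A clique must lie in a single bag of any decomposition, so no decomposition can have width below 3. Hence tw(G) = 3 exactly.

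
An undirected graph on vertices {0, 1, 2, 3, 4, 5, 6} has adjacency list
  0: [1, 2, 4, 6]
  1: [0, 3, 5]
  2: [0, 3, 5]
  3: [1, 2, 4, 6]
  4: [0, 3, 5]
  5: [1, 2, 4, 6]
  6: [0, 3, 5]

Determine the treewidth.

A width-3 tree decomposition is:
Bags: B1 = {0, 3, 4, 5}  B2 = {0, 2, 3, 5}  B3 = {0, 3, 5, 6}  B4 = {0, 1, 3, 5}
Tree: B1–B2, B2–B3, B3–B4
Every bag has size at most 4, so the width is 4 − 1 = 3 and tw(G) ≤ 3. For the lower bound: the 4 vertex sets {4,5}, {2,3}, {0}, {6} are disjoint, each induces a connected subgraph, and every pair is joined by at least one edge of G. Contracting each set to a single vertex therefore yields K_{4} as a minor, and since treewidth is minor-monotone, tw(G) ≥ tw(K_{4}) = 3. The upper and lower bounds meet at 3, so that is the treewidth.

3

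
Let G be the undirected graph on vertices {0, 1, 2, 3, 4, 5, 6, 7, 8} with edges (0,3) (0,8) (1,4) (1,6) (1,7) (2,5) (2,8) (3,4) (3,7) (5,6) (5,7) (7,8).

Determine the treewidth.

3

A width-3 tree decomposition is:
Bags: B1 = {0, 1, 3, 4}  B2 = {0, 1, 3, 7}  B3 = {0, 1, 7, 8}  B4 = {1, 6, 7, 8}  B5 = {5, 6, 7, 8}  B6 = {2, 5, 6, 8}
Tree: B1–B2, B2–B3, B3–B4, B4–B5, B5–B6
Each bag holds 4 vertices, so the decomposition has width 3, which upper-bounds the treewidth. For the lower bound: the 4 vertex sets {0,3,4}, {1}, {7}, {2,5,6,8} are disjoint, each induces a connected subgraph, and every pair is joined by at least one edge of G. Contracting each set to a single vertex therefore yields K_{4} as a minor, and since treewidth is minor-monotone, tw(G) ≥ tw(K_{4}) = 3. The upper and lower bounds meet at 3, so that is the treewidth.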